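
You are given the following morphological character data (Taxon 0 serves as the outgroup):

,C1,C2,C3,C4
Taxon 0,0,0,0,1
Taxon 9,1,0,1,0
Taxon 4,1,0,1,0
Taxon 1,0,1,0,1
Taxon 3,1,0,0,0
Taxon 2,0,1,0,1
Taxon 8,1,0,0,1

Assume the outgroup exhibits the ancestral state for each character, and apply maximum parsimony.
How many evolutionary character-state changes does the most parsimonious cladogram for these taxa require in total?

4

Character polarity is set by the outgroup: the derived state is whichever differs from the outgroup's state, so for C4 the derived state is '0', and for the remaining characters it is '1'.
Only Taxon 3, Taxon 4, Taxon 8, and Taxon 9 show the derived state '1' for C1, supporting them as a clade.
C2 (derived state '1') is shared by Taxon 1 and Taxon 2 — a synapomorphy uniting that clade.
C3: derived state '1' in Taxon 4 and Taxon 9 only — synapomorphy for {Taxon 4, Taxon 9}.
C4 (derived state '0') is shared by Taxon 3, Taxon 4, and Taxon 9 — a synapomorphy uniting that clade.
Most parsimonious ingroup topology: ((((Taxon 9,Taxon 4),Taxon 3),Taxon 8),(Taxon 1,Taxon 2)).
Changes per character on this tree: C1: 1; C2: 1; C3: 1; C4: 1.
Total = 4.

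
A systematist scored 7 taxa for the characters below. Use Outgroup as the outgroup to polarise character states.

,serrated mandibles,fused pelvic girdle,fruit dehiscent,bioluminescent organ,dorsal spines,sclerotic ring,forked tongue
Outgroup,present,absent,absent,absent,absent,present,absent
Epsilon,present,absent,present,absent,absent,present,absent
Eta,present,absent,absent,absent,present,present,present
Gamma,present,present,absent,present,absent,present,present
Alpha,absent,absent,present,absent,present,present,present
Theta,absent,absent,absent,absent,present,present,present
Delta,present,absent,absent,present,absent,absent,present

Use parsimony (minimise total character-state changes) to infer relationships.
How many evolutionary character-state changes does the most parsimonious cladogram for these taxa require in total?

8

Character polarity is set by the outgroup: the derived state is whichever differs from the outgroup's state, so for serrated mandibles, sclerotic ring the derived state is 'absent', and for the remaining characters it is 'present'.
Only Alpha and Theta show the derived state 'absent' for serrated mandibles, supporting them as a clade.
fused pelvic girdle (derived state 'present') is unique to Gamma (autapomorphy; uninformative for grouping).
fruit dehiscent (state 'present') occurs in Alpha and Epsilon but conflicts with the nesting implied by the other characters — most parsimoniously interpreted as homoplasy.
bioluminescent organ: derived state 'present' in Delta and Gamma only — synapomorphy for {Delta, Gamma}.
dorsal spines: derived state 'present' in Alpha, Eta, and Theta only — synapomorphy for {Alpha, Eta, Theta}.
sclerotic ring: derived state 'absent' in Delta only — an autapomorphy, so it tells us nothing about relationships among taxa.
forked tongue (derived state 'present') is shared by Alpha, Delta, Eta, Gamma, and Theta — a synapomorphy uniting that clade.
Most parsimonious ingroup topology: (Epsilon,((Eta,(Alpha,Theta)),(Gamma,Delta))).
Changes per character on this tree: serrated mandibles: 1; fused pelvic girdle: 1; fruit dehiscent: 2; bioluminescent organ: 1; dorsal spines: 1; sclerotic ring: 1; forked tongue: 1.
Total = 8.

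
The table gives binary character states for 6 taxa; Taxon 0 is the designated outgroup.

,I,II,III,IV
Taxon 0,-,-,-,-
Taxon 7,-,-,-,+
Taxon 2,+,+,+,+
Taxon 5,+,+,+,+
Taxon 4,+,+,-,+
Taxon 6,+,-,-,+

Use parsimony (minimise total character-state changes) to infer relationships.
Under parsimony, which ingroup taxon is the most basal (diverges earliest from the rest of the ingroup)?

The outgroup has state '-' for every character, so '+' is the derived state throughout.
I: derived state '+' in Taxon 2, Taxon 4, Taxon 5, and Taxon 6 only — synapomorphy for {Taxon 2, Taxon 4, Taxon 5, Taxon 6}.
Only Taxon 2, Taxon 4, and Taxon 5 show the derived state '+' for II, supporting them as a clade.
III (derived state '+') is shared by Taxon 2 and Taxon 5 — a synapomorphy uniting that clade.
IV (derived state '+') is shared by all ingroup taxa — unites the whole ingroup.
Most parsimonious ingroup topology: (Taxon 7,(((Taxon 2,Taxon 5),Taxon 4),Taxon 6)).
Taxon 7 is sister to the clade containing all other ingroup taxa, so it is the earliest-diverging (most basal) ingroup lineage.

Taxon 7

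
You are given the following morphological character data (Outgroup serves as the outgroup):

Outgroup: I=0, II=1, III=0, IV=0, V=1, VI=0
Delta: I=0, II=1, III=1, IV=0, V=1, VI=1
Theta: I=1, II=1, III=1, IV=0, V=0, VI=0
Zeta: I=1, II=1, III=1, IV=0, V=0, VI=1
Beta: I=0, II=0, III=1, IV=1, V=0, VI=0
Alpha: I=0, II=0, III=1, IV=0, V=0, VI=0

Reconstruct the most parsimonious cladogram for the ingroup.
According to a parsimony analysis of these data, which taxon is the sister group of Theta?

Character polarity is set by the outgroup: the derived state is whichever differs from the outgroup's state, so for II, V the derived state is '0', and for the remaining characters it is '1'.
I (derived state '1') is shared by Theta and Zeta — a synapomorphy uniting that clade.
II: derived state '0' in Alpha and Beta only — synapomorphy for {Alpha, Beta}.
All ingroup taxa share the derived state '1' for III; it defines the ingroup but does not resolve relationships within it.
IV (derived state '1') is unique to Beta (autapomorphy; uninformative for grouping).
Only Alpha, Beta, Theta, and Zeta show the derived state '0' for V, supporting them as a clade.
VI groups Delta and Zeta, which is incompatible with the clades supported by the remaining characters; treating it as convergent (homoplasy) costs fewer steps than any alternative tree.
Most parsimonious ingroup topology: (Delta,((Theta,Zeta),(Beta,Alpha))).
Theta and Zeta form a cherry on this tree, so they are sister taxa.

Zeta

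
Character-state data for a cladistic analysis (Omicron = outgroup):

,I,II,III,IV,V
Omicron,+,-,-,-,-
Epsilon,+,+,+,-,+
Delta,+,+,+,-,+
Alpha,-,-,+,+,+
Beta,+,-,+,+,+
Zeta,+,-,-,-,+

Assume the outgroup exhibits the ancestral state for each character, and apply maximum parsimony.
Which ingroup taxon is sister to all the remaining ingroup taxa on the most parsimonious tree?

Character polarity is set by the outgroup: the derived state is whichever differs from the outgroup's state, so for I the derived state is '-', and for the remaining characters it is '+'.
I: derived state '-' in Alpha only — an autapomorphy, so it tells us nothing about relationships among taxa.
II: derived state '+' in Delta and Epsilon only — synapomorphy for {Delta, Epsilon}.
III (derived state '+') is shared by Alpha, Beta, Delta, and Epsilon — a synapomorphy uniting that clade.
IV (derived state '+') is shared by Alpha and Beta — a synapomorphy uniting that clade.
All ingroup taxa share the derived state '+' for V; it defines the ingroup but does not resolve relationships within it.
Most parsimonious ingroup topology: (((Epsilon,Delta),(Alpha,Beta)),Zeta).
Zeta is sister to the clade containing all other ingroup taxa, so it is the earliest-diverging (most basal) ingroup lineage.

Zeta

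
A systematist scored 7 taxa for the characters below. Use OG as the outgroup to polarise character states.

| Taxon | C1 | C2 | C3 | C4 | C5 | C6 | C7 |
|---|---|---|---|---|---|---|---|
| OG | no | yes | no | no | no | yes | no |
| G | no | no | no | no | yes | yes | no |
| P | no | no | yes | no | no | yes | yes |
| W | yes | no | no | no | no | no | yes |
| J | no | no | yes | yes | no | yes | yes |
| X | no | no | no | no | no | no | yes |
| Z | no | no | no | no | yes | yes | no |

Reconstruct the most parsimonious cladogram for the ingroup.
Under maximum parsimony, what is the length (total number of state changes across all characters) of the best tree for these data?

Character polarity is set by the outgroup: the derived state is whichever differs from the outgroup's state, so for C2, C6 the derived state is 'no', and for the remaining characters it is 'yes'.
C1: derived state 'yes' in W only — an autapomorphy, so it tells us nothing about relationships among taxa.
C2 (derived state 'no') is shared by all ingroup taxa — unites the whole ingroup.
C3: derived state 'yes' in J and P only — synapomorphy for {J, P}.
C4 (derived state 'yes') is unique to J (autapomorphy; uninformative for grouping).
C5: derived state 'yes' in G and Z only — synapomorphy for {G, Z}.
C6 (derived state 'no') is shared by W and X — a synapomorphy uniting that clade.
C7: derived state 'yes' in J, P, W, and X only — synapomorphy for {J, P, W, X}.
Most parsimonious ingroup topology: ((G,Z),((P,J),(W,X))).
Changes per character on this tree: C1: 1; C2: 1; C3: 1; C4: 1; C5: 1; C6: 1; C7: 1.
Total = 7.

7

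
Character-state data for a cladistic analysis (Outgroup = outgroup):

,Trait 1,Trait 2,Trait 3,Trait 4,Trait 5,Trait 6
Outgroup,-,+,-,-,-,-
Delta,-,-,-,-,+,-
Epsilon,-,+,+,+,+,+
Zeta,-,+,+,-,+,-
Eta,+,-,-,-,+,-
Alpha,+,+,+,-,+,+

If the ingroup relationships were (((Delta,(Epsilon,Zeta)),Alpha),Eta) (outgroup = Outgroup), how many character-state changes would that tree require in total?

10

Map each character onto (((Delta,(Epsilon,Zeta)),Alpha),Eta) (rooted by Outgroup) and count the minimum state changes it requires (Fitch parsimony):
Trait 1: 2; Trait 2: 2; Trait 3: 2; Trait 4: 1; Trait 5: 1; Trait 6: 2.
Total tree length = 10.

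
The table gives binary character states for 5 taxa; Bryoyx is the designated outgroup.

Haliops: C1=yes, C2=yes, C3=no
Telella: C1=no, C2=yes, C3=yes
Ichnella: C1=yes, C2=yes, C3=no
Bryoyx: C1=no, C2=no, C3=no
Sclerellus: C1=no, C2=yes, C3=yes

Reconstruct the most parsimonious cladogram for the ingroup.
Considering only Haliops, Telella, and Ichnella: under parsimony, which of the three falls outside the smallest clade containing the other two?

Telella

The outgroup has state 'no' for every character, so 'yes' is the derived state throughout.
C1 (derived state 'yes') is shared by Haliops and Ichnella — a synapomorphy uniting that clade.
C2 (derived state 'yes') is shared by all ingroup taxa — unites the whole ingroup.
C3: derived state 'yes' in Sclerellus and Telella only — synapomorphy for {Sclerellus, Telella}.
Most parsimonious ingroup topology: ((Telella,Sclerellus),(Ichnella,Haliops)).
Haliops and Ichnella share a more recent common ancestor with each other than either does with Telella, so Telella is the least closely related of the three.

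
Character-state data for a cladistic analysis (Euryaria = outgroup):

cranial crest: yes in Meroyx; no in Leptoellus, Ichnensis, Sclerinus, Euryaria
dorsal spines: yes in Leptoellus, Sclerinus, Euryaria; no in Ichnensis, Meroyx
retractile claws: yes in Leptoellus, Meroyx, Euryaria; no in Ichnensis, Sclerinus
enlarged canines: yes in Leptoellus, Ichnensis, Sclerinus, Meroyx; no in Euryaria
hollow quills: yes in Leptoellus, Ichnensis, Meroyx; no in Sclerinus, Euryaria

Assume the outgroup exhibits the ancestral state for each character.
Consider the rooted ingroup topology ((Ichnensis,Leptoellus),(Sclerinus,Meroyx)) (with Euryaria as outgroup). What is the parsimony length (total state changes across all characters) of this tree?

Map each character onto ((Ichnensis,Leptoellus),(Sclerinus,Meroyx)) (rooted by Euryaria) and count the minimum state changes it requires (Fitch parsimony):
cranial crest: 1; dorsal spines: 2; retractile claws: 2; enlarged canines: 1; hollow quills: 2.
Total tree length = 8.

8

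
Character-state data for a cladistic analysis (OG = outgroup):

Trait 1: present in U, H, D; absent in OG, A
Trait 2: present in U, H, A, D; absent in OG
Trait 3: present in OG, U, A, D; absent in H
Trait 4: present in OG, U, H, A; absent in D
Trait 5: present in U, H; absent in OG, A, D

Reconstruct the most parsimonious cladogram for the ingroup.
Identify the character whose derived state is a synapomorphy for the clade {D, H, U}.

Trait 1

Character polarity is set by the outgroup: the derived state is whichever differs from the outgroup's state, so for Trait 3, Trait 4 the derived state is 'absent', and for the remaining characters it is 'present'.
Only D, H, and U show the derived state 'present' for Trait 1, supporting them as a clade.
Trait 2 (derived state 'present') is shared by all ingroup taxa — unites the whole ingroup.
Trait 3 (derived state 'absent') is unique to H (autapomorphy; uninformative for grouping).
Trait 4: derived state 'absent' in D only — an autapomorphy, so it tells us nothing about relationships among taxa.
Only H and U show the derived state 'present' for Trait 5, supporting them as a clade.
Most parsimonious ingroup topology: (((U,H),D),A).
The clade {D, H, U} is supported by Trait 1: its derived state 'present' occurs in exactly those taxa and in no other taxon (including the outgroup).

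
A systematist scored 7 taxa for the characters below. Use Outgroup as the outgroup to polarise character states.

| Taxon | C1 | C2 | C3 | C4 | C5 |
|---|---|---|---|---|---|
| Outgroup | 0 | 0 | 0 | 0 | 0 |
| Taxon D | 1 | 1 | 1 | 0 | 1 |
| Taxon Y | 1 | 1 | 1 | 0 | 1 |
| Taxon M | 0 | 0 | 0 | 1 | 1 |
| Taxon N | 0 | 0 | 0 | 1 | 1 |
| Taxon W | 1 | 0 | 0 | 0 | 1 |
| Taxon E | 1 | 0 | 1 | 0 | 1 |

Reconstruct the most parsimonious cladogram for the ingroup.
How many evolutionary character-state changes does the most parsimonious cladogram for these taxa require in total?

5

The outgroup has state '0' for every character, so '1' is the derived state throughout.
Only Taxon D, Taxon E, Taxon W, and Taxon Y show the derived state '1' for C1, supporting them as a clade.
C2 (derived state '1') is shared by Taxon D and Taxon Y — a synapomorphy uniting that clade.
C3 (derived state '1') is shared by Taxon D, Taxon E, and Taxon Y — a synapomorphy uniting that clade.
C4 (derived state '1') is shared by Taxon M and Taxon N — a synapomorphy uniting that clade.
All ingroup taxa share the derived state '1' for C5; it defines the ingroup but does not resolve relationships within it.
Most parsimonious ingroup topology: ((((Taxon D,Taxon Y),Taxon E),Taxon W),(Taxon M,Taxon N)).
Changes per character on this tree: C1: 1; C2: 1; C3: 1; C4: 1; C5: 1.
Total = 5.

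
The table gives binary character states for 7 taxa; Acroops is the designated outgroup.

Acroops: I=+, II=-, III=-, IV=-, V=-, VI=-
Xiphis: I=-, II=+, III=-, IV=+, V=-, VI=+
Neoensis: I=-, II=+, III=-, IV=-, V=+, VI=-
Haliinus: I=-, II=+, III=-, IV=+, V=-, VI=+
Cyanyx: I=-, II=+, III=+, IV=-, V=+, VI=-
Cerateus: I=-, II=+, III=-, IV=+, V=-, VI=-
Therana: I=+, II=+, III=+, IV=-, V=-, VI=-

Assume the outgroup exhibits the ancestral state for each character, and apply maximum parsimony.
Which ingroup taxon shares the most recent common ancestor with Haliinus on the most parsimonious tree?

Xiphis

Character polarity is set by the outgroup: the derived state is whichever differs from the outgroup's state, so for I the derived state is '-', and for the remaining characters it is '+'.
I: derived state '-' in Cerateus, Cyanyx, Haliinus, Neoensis, and Xiphis only — synapomorphy for {Cerateus, Cyanyx, Haliinus, Neoensis, Xiphis}.
II (derived state '+') is shared by all ingroup taxa — unites the whole ingroup.
III (state '+') occurs in Cyanyx and Therana but conflicts with the nesting implied by the other characters — most parsimoniously interpreted as homoplasy.
IV: derived state '+' in Cerateus, Haliinus, and Xiphis only — synapomorphy for {Cerateus, Haliinus, Xiphis}.
V: derived state '+' in Cyanyx and Neoensis only — synapomorphy for {Cyanyx, Neoensis}.
Only Haliinus and Xiphis show the derived state '+' for VI, supporting them as a clade.
Most parsimonious ingroup topology: ((((Xiphis,Haliinus),Cerateus),(Neoensis,Cyanyx)),Therana).
Haliinus and Xiphis form a cherry on this tree, so they are sister taxa.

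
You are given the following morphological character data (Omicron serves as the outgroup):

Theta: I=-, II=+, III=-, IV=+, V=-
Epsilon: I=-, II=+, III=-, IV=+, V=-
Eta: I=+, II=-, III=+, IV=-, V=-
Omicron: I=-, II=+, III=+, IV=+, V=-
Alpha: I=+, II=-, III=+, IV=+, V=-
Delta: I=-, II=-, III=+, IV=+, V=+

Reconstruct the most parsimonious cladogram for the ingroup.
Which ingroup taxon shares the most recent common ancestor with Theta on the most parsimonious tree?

Epsilon

Character polarity is set by the outgroup: the derived state is whichever differs from the outgroup's state, so for II, III, IV the derived state is '-', and for the remaining characters it is '+'.
I (derived state '+') is shared by Alpha and Eta — a synapomorphy uniting that clade.
Only Alpha, Delta, and Eta show the derived state '-' for II, supporting them as a clade.
III (derived state '-') is shared by Epsilon and Theta — a synapomorphy uniting that clade.
IV: derived state '-' in Eta only — an autapomorphy, so it tells us nothing about relationships among taxa.
V: derived state '+' in Delta only — an autapomorphy, so it tells us nothing about relationships among taxa.
Most parsimonious ingroup topology: (((Eta,Alpha),Delta),(Epsilon,Theta)).
Theta and Epsilon form a cherry on this tree, so they are sister taxa.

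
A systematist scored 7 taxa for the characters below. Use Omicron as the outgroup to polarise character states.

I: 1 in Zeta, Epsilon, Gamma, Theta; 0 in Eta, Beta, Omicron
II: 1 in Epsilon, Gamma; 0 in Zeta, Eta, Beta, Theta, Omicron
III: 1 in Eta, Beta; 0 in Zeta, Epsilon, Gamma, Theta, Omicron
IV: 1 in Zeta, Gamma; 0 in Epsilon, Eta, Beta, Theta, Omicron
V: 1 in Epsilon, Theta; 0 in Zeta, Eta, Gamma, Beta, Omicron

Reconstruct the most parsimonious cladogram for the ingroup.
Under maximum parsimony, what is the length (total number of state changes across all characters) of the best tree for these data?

6

The outgroup has state '0' for every character, so '1' is the derived state throughout.
I (derived state '1') is shared by Epsilon, Gamma, Theta, and Zeta — a synapomorphy uniting that clade.
II (state '1') occurs in Epsilon and Gamma but conflicts with the nesting implied by the other characters — most parsimoniously interpreted as homoplasy.
III: derived state '1' in Beta and Eta only — synapomorphy for {Beta, Eta}.
IV: derived state '1' in Gamma and Zeta only — synapomorphy for {Gamma, Zeta}.
V (derived state '1') is shared by Epsilon and Theta — a synapomorphy uniting that clade.
Most parsimonious ingroup topology: (((Zeta,Gamma),(Theta,Epsilon)),(Beta,Eta)).
Changes per character on this tree: I: 1; II: 2; III: 1; IV: 1; V: 1.
Total = 6.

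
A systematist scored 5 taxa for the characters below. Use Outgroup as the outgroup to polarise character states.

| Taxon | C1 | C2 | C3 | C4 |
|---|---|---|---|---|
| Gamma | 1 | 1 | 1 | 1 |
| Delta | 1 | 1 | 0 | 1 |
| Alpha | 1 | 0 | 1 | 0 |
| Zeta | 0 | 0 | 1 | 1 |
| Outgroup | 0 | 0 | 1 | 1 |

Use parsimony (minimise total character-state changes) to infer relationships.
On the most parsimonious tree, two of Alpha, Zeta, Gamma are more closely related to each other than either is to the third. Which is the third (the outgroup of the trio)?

Character polarity is set by the outgroup: the derived state is whichever differs from the outgroup's state, so for C3, C4 the derived state is '0', and for the remaining characters it is '1'.
Only Alpha, Delta, and Gamma show the derived state '1' for C1, supporting them as a clade.
C2: derived state '1' in Delta and Gamma only — synapomorphy for {Delta, Gamma}.
C3 (derived state '0') is unique to Delta (autapomorphy; uninformative for grouping).
C4: derived state '0' in Alpha only — an autapomorphy, so it tells us nothing about relationships among taxa.
Most parsimonious ingroup topology: (Zeta,(Alpha,(Gamma,Delta))).
Gamma and Alpha share a more recent common ancestor with each other than either does with Zeta, so Zeta is the least closely related of the three.

Zeta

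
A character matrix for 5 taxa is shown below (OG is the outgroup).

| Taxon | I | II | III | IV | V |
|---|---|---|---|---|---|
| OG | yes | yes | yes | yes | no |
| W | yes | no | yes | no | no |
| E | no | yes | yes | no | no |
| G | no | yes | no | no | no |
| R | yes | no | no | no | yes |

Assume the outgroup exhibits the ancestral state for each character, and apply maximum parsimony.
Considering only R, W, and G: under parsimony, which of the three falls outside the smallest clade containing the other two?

Character polarity is set by the outgroup: the derived state is whichever differs from the outgroup's state, so for I, II, III, IV the derived state is 'no', and for the remaining characters it is 'yes'.
Only E and G show the derived state 'no' for I, supporting them as a clade.
Only R and W show the derived state 'no' for II, supporting them as a clade.
III groups G and R, which is incompatible with the clades supported by the remaining characters; treating it as convergent (homoplasy) costs fewer steps than any alternative tree.
IV (derived state 'no') is shared by all ingroup taxa — unites the whole ingroup.
V: derived state 'yes' in R only — an autapomorphy, so it tells us nothing about relationships among taxa.
Most parsimonious ingroup topology: ((W,R),(E,G)).
W and R share a more recent common ancestor with each other than either does with G, so G is the least closely related of the three.

G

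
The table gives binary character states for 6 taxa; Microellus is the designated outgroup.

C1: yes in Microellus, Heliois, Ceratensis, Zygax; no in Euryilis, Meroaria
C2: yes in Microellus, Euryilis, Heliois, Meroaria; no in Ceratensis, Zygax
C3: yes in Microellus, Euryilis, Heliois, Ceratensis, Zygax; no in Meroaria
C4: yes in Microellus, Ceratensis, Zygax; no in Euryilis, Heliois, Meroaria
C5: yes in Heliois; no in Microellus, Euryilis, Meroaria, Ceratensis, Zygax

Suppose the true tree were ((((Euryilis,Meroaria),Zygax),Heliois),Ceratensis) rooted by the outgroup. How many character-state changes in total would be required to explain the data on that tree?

Map each character onto ((((Euryilis,Meroaria),Zygax),Heliois),Ceratensis) (rooted by Microellus) and count the minimum state changes it requires (Fitch parsimony):
C1: 1; C2: 2; C3: 1; C4: 2; C5: 1.
Total tree length = 7.

7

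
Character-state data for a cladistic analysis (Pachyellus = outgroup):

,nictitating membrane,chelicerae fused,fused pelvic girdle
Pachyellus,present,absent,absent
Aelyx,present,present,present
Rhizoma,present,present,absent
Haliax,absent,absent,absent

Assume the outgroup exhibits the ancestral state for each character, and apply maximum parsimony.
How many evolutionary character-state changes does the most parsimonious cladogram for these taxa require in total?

3

Character polarity is set by the outgroup: the derived state is whichever differs from the outgroup's state, so for nictitating membrane the derived state is 'absent', and for the remaining characters it is 'present'.
nictitating membrane: derived state 'absent' in Haliax only — an autapomorphy, so it tells us nothing about relationships among taxa.
chelicerae fused (derived state 'present') is shared by Aelyx and Rhizoma — a synapomorphy uniting that clade.
fused pelvic girdle (derived state 'present') is unique to Aelyx (autapomorphy; uninformative for grouping).
Most parsimonious ingroup topology: ((Aelyx,Rhizoma),Haliax).
Changes per character on this tree: nictitating membrane: 1; chelicerae fused: 1; fused pelvic girdle: 1.
Total = 3.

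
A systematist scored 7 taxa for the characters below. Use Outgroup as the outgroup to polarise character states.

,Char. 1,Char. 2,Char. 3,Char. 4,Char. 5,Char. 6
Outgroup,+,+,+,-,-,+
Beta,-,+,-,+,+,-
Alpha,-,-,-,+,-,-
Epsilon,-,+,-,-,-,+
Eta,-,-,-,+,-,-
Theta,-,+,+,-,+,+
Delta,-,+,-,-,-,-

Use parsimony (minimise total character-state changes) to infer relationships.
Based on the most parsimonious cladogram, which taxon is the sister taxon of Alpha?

Character polarity is set by the outgroup: the derived state is whichever differs from the outgroup's state, so for Char. 1, Char. 2, Char. 3, Char. 6 the derived state is '-', and for the remaining characters it is '+'.
All ingroup taxa share the derived state '-' for Char. 1; it defines the ingroup but does not resolve relationships within it.
Char. 2 (derived state '-') is shared by Alpha and Eta — a synapomorphy uniting that clade.
Only Alpha, Beta, Delta, Epsilon, and Eta show the derived state '-' for Char. 3, supporting them as a clade.
Only Alpha, Beta, and Eta show the derived state '+' for Char. 4, supporting them as a clade.
Char. 5 groups Beta and Theta, which is incompatible with the clades supported by the remaining characters; treating it as convergent (homoplasy) costs fewer steps than any alternative tree.
Char. 6 (derived state '-') is shared by Alpha, Beta, Delta, and Eta — a synapomorphy uniting that clade.
Most parsimonious ingroup topology: ((((Beta,(Alpha,Eta)),Delta),Epsilon),Theta).
Alpha and Eta form a cherry on this tree, so they are sister taxa.

Eta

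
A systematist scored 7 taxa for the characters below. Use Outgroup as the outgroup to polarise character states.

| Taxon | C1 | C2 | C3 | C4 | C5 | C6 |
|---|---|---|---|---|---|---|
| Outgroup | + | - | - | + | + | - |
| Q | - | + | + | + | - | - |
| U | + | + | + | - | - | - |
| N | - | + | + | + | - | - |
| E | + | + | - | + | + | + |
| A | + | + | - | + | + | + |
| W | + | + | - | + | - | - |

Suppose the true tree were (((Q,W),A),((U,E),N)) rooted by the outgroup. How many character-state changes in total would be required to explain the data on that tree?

12

Map each character onto (((Q,W),A),((U,E),N)) (rooted by Outgroup) and count the minimum state changes it requires (Fitch parsimony):
C1: 2; C2: 1; C3: 3; C4: 1; C5: 3; C6: 2.
Total tree length = 12.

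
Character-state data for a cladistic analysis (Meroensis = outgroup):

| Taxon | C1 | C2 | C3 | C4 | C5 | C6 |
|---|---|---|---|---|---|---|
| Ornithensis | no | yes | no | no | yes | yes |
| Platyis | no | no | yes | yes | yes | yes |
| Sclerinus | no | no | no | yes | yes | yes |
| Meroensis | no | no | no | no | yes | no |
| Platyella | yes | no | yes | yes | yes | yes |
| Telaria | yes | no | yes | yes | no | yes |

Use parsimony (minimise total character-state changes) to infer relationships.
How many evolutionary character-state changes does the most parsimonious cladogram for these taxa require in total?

6

Character polarity is set by the outgroup: the derived state is whichever differs from the outgroup's state, so for C5 the derived state is 'no', and for the remaining characters it is 'yes'.
C1 (derived state 'yes') is shared by Platyella and Telaria — a synapomorphy uniting that clade.
C2 (derived state 'yes') is unique to Ornithensis (autapomorphy; uninformative for grouping).
C3: derived state 'yes' in Platyella, Platyis, and Telaria only — synapomorphy for {Platyella, Platyis, Telaria}.
C4 (derived state 'yes') is shared by Platyella, Platyis, Sclerinus, and Telaria — a synapomorphy uniting that clade.
C5: derived state 'no' in Telaria only — an autapomorphy, so it tells us nothing about relationships among taxa.
All ingroup taxa share the derived state 'yes' for C6; it defines the ingroup but does not resolve relationships within it.
Most parsimonious ingroup topology: ((((Telaria,Platyella),Platyis),Sclerinus),Ornithensis).
Changes per character on this tree: C1: 1; C2: 1; C3: 1; C4: 1; C5: 1; C6: 1.
Total = 6.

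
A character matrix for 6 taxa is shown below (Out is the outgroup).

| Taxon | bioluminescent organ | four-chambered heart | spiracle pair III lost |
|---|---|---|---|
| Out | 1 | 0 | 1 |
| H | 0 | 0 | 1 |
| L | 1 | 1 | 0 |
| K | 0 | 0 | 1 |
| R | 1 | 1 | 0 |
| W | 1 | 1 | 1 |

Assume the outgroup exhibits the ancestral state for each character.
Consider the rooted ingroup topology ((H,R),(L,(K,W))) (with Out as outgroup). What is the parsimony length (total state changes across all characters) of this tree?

Map each character onto ((H,R),(L,(K,W))) (rooted by Out) and count the minimum state changes it requires (Fitch parsimony):
bioluminescent organ: 2; four-chambered heart: 3; spiracle pair III lost: 2.
Total tree length = 7.

7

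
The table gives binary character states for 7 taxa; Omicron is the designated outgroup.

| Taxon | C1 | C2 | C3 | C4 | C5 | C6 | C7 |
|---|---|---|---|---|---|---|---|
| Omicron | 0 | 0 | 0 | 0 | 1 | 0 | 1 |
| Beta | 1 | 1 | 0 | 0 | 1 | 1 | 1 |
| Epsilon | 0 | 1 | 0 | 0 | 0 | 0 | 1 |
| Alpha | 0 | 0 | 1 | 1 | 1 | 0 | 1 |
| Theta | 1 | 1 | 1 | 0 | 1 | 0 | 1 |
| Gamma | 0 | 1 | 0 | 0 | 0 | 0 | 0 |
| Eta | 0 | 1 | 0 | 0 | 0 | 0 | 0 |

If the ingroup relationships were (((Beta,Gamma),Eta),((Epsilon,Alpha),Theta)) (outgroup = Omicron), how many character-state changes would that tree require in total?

13

Map each character onto (((Beta,Gamma),Eta),((Epsilon,Alpha),Theta)) (rooted by Omicron) and count the minimum state changes it requires (Fitch parsimony):
C1: 2; C2: 2; C3: 2; C4: 1; C5: 3; C6: 1; C7: 2.
Total tree length = 13.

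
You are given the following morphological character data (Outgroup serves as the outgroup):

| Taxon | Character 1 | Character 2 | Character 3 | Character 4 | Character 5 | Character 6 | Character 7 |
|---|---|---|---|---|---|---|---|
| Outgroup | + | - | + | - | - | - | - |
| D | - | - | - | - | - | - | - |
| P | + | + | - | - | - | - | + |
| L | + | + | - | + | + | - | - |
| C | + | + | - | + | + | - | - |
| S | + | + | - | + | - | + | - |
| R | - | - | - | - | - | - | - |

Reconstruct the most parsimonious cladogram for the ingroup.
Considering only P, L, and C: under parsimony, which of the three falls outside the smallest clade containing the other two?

Character polarity is set by the outgroup: the derived state is whichever differs from the outgroup's state, so for Character 1, Character 3 the derived state is '-', and for the remaining characters it is '+'.
Character 1: derived state '-' in D and R only — synapomorphy for {D, R}.
Character 2: derived state '+' in C, L, P, and S only — synapomorphy for {C, L, P, S}.
All ingroup taxa share the derived state '-' for Character 3; it defines the ingroup but does not resolve relationships within it.
Character 4: derived state '+' in C, L, and S only — synapomorphy for {C, L, S}.
Character 5 (derived state '+') is shared by C and L — a synapomorphy uniting that clade.
Character 6: derived state '+' in S only — an autapomorphy, so it tells us nothing about relationships among taxa.
Character 7 (derived state '+') is unique to P (autapomorphy; uninformative for grouping).
Most parsimonious ingroup topology: ((D,R),(P,((L,C),S))).
C and L share a more recent common ancestor with each other than either does with P, so P is the least closely related of the three.

P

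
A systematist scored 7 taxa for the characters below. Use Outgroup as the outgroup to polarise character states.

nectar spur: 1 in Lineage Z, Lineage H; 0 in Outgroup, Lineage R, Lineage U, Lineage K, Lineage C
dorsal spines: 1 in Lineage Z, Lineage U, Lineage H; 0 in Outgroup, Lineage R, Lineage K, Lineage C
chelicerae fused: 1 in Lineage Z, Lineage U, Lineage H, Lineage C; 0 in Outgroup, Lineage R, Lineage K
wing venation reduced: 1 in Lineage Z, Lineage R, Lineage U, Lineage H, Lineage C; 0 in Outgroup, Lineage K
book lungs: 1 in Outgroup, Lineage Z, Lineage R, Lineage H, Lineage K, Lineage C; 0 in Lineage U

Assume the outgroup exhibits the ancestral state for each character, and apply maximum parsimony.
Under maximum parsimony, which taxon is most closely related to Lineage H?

Lineage Z

Character polarity is set by the outgroup: the derived state is whichever differs from the outgroup's state, so for book lungs the derived state is '0', and for the remaining characters it is '1'.
nectar spur (derived state '1') is shared by Lineage H and Lineage Z — a synapomorphy uniting that clade.
dorsal spines (derived state '1') is shared by Lineage H, Lineage U, and Lineage Z — a synapomorphy uniting that clade.
chelicerae fused (derived state '1') is shared by Lineage C, Lineage H, Lineage U, and Lineage Z — a synapomorphy uniting that clade.
Only Lineage C, Lineage H, Lineage R, Lineage U, and Lineage Z show the derived state '1' for wing venation reduced, supporting them as a clade.
book lungs: derived state '0' in Lineage U only — an autapomorphy, so it tells us nothing about relationships among taxa.
Most parsimonious ingroup topology: (((((Lineage Z,Lineage H),Lineage U),Lineage C),Lineage R),Lineage K).
Lineage H and Lineage Z form a cherry on this tree, so they are sister taxa.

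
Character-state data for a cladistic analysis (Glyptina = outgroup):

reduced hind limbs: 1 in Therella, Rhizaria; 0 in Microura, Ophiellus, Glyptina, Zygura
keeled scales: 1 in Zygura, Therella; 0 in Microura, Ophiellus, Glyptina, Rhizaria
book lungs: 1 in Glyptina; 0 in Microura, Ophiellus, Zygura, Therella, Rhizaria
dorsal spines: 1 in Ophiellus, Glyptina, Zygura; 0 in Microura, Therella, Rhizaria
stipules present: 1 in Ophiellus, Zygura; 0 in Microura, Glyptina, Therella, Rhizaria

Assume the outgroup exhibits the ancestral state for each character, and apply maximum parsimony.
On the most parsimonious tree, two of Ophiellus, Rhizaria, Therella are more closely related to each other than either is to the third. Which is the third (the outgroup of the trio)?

Ophiellus

Character polarity is set by the outgroup: the derived state is whichever differs from the outgroup's state, so for book lungs, dorsal spines the derived state is '0', and for the remaining characters it is '1'.
reduced hind limbs (derived state '1') is shared by Rhizaria and Therella — a synapomorphy uniting that clade.
keeled scales (state '1') occurs in Therella and Zygura but conflicts with the nesting implied by the other characters — most parsimoniously interpreted as homoplasy.
book lungs (derived state '0') is shared by all ingroup taxa — unites the whole ingroup.
Only Microura, Rhizaria, and Therella show the derived state '0' for dorsal spines, supporting them as a clade.
stipules present (derived state '1') is shared by Ophiellus and Zygura — a synapomorphy uniting that clade.
Most parsimonious ingroup topology: ((Microura,(Rhizaria,Therella)),(Ophiellus,Zygura)).
Therella and Rhizaria share a more recent common ancestor with each other than either does with Ophiellus, so Ophiellus is the least closely related of the three.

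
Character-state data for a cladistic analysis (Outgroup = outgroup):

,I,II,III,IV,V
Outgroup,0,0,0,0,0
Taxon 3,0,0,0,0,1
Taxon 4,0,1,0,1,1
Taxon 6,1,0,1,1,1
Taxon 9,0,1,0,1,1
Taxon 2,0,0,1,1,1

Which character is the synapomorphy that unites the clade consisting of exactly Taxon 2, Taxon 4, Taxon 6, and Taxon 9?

IV

The outgroup has state '0' for every character, so '1' is the derived state throughout.
I (derived state '1') is unique to Taxon 6 (autapomorphy; uninformative for grouping).
II (derived state '1') is shared by Taxon 4 and Taxon 9 — a synapomorphy uniting that clade.
Only Taxon 2 and Taxon 6 show the derived state '1' for III, supporting them as a clade.
IV: derived state '1' in Taxon 2, Taxon 4, Taxon 6, and Taxon 9 only — synapomorphy for {Taxon 2, Taxon 4, Taxon 6, Taxon 9}.
V (derived state '1') is shared by all ingroup taxa — unites the whole ingroup.
Most parsimonious ingroup topology: (Taxon 3,((Taxon 4,Taxon 9),(Taxon 6,Taxon 2))).
The clade {Taxon 2, Taxon 4, Taxon 6, Taxon 9} is supported by IV: its derived state '1' occurs in exactly those taxa and in no other taxon (including the outgroup).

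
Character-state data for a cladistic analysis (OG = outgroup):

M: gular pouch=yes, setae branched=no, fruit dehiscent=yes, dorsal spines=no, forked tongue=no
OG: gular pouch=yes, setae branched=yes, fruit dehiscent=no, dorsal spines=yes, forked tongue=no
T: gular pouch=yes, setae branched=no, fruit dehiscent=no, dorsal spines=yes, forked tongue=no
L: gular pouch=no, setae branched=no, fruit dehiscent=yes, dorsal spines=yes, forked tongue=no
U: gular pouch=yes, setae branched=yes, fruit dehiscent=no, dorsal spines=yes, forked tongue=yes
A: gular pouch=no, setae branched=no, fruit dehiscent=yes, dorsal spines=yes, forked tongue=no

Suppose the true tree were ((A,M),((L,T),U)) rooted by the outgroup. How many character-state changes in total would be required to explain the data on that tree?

Map each character onto ((A,M),((L,T),U)) (rooted by OG) and count the minimum state changes it requires (Fitch parsimony):
gular pouch: 2; setae branched: 2; fruit dehiscent: 2; dorsal spines: 1; forked tongue: 1.
Total tree length = 8.

8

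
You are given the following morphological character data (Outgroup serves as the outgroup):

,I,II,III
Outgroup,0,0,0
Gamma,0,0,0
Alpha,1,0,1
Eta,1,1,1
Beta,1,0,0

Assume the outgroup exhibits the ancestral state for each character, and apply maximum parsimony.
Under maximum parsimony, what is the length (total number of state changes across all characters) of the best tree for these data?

3

The outgroup has state '0' for every character, so '1' is the derived state throughout.
I: derived state '1' in Alpha, Beta, and Eta only — synapomorphy for {Alpha, Beta, Eta}.
II: derived state '1' in Eta only — an autapomorphy, so it tells us nothing about relationships among taxa.
Only Alpha and Eta show the derived state '1' for III, supporting them as a clade.
Most parsimonious ingroup topology: (Gamma,((Alpha,Eta),Beta)).
Changes per character on this tree: I: 1; II: 1; III: 1.
Total = 3.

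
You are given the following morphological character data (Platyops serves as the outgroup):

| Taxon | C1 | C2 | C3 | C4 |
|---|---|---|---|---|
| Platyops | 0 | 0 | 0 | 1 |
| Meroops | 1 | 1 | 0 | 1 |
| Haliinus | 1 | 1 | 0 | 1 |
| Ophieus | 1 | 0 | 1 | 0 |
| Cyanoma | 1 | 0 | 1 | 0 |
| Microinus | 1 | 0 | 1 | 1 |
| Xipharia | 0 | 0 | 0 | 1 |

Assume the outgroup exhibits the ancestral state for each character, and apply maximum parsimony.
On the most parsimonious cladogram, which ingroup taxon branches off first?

Character polarity is set by the outgroup: the derived state is whichever differs from the outgroup's state, so for C4 the derived state is '0', and for the remaining characters it is '1'.
C1 (derived state '1') is shared by Cyanoma, Haliinus, Meroops, Microinus, and Ophieus — a synapomorphy uniting that clade.
Only Haliinus and Meroops show the derived state '1' for C2, supporting them as a clade.
C3 (derived state '1') is shared by Cyanoma, Microinus, and Ophieus — a synapomorphy uniting that clade.
Only Cyanoma and Ophieus show the derived state '0' for C4, supporting them as a clade.
Most parsimonious ingroup topology: (((Meroops,Haliinus),((Ophieus,Cyanoma),Microinus)),Xipharia).
Xipharia is sister to the clade containing all other ingroup taxa, so it is the earliest-diverging (most basal) ingroup lineage.

Xipharia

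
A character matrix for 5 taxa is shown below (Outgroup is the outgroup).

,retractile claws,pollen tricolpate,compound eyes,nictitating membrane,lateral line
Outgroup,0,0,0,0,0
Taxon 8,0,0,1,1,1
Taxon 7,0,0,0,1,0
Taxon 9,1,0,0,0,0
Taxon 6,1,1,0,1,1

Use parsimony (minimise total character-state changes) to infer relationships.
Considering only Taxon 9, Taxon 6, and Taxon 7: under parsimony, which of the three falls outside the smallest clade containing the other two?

Taxon 9

The outgroup has state '0' for every character, so '1' is the derived state throughout.
retractile claws (state '1') occurs in Taxon 6 and Taxon 9 but conflicts with the nesting implied by the other characters — most parsimoniously interpreted as homoplasy.
pollen tricolpate: derived state '1' in Taxon 6 only — an autapomorphy, so it tells us nothing about relationships among taxa.
compound eyes: derived state '1' in Taxon 8 only — an autapomorphy, so it tells us nothing about relationships among taxa.
nictitating membrane: derived state '1' in Taxon 6, Taxon 7, and Taxon 8 only — synapomorphy for {Taxon 6, Taxon 7, Taxon 8}.
lateral line (derived state '1') is shared by Taxon 6 and Taxon 8 — a synapomorphy uniting that clade.
Most parsimonious ingroup topology: (((Taxon 8,Taxon 6),Taxon 7),Taxon 9).
Taxon 7 and Taxon 6 share a more recent common ancestor with each other than either does with Taxon 9, so Taxon 9 is the least closely related of the three.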